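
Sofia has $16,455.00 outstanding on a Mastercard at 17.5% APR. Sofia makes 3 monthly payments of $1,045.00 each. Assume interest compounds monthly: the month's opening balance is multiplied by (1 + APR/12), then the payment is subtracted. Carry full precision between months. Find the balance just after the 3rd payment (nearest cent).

Monthly rate r = 17.5%/12 = 1.45833% = 0.0145833.
Each month: B ← B·(1+r) − $1,045.00.
Month 1: interest $239.97; balance after payment $15,649.97.
Month 2: interest $228.23; balance after payment $14,833.20.
Month 3: interest $216.32; balance after payment $14,004.51.

$14,004.51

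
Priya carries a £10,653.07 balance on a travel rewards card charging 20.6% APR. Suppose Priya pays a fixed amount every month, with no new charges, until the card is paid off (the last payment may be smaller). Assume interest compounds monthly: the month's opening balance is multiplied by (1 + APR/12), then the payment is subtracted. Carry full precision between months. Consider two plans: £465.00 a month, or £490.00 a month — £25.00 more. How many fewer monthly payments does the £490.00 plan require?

2 fewer payments

Monthly rate r = 20.6%/12 = 1.71667% = 0.0171667.
At £465.00/mo: n = ⌈−ln(1 − rB₀/P)/ln(1+r)⌉ = 30 payments (last £167.23); total interest = total paid − £10,653.07 = £2,999.16.
At £490.00/mo: 28 payments (last £219.61); total interest £2,796.54.
Payments saved = 30 − 28 = 2.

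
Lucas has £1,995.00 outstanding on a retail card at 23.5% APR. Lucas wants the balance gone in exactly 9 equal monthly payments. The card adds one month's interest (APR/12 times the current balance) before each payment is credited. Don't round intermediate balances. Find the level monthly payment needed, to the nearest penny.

£243.93

Monthly rate r = 23.5%/12 = 1.95833% = 0.0195833.
Level-payment amortization: P = B₀·r / (1 − (1+r)^(−n)) = 1995.00·0.0195833 / (1 − 1.01958^(−9)).
Denominator 1 − (1+r)^(−9) = 0.160162135.
P = 39.0688 / 0.160162135 ≈ 243.93.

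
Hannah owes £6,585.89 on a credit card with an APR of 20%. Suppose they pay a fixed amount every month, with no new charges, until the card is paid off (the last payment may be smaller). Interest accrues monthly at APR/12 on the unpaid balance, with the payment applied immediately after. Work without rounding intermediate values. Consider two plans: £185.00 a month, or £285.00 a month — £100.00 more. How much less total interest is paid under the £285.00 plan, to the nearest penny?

£1,684.00

Monthly rate r = 20%/12 = 1.66667% = 0.0166667.
At £185.00/mo: n = ⌈−ln(1 − rB₀/P)/ln(1+r)⌉ = 55 payments (last £80.45); total interest = total paid − £6,585.89 = £3,484.56.
At £285.00/mo: 30 payments (last £121.45); total interest £1,800.56.
Interest saved = £3,484.56 − £1,800.56 = £1,684.00.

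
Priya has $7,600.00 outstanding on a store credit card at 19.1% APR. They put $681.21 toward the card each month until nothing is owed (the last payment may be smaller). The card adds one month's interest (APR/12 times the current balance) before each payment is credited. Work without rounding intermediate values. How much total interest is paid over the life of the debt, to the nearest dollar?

$835

Monthly rate r = 19.1%/12 = 1.59167% = 0.0159167.
Payoff takes n = ⌈−ln(1 − rB₀/P)/ln(1+r)⌉ = ⌈12.380⌉ = 13 payments; the last is $260.25.
Total paid = 12·$681.21 + $260.25 = $8,434.77.
Total interest = total paid − principal = $8,434.77 − $7,600.00 = $834.77.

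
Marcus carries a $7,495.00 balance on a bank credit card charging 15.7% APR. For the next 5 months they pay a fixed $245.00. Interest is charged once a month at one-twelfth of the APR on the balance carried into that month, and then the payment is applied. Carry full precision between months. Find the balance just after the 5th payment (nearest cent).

$6,740.82

Monthly rate r = 15.7%/12 = 1.30833% = 0.0130833.
Each month: B ← B·(1+r) − $245.00.
Month 1: interest $98.06; balance after payment $7,348.06.
Month 2: interest $96.14; balance after payment $7,199.20.
Month 3: interest $94.19; balance after payment $7,048.39.
Month 4: interest $92.22; balance after payment $6,895.60.
Month 5: interest $90.22; balance after payment $6,740.82.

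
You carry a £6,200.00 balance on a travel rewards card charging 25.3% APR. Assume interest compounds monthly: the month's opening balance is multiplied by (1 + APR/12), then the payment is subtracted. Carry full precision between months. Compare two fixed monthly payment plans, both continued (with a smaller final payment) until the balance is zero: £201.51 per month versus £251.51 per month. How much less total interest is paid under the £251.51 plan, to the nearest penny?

£1,262.20

Monthly rate r = 25.3%/12 = 2.10833% = 0.0210833.
At £201.51/mo: n = ⌈−ln(1 − rB₀/P)/ln(1+r)⌉ = 51 payments (last £27.93); total interest = total paid − £6,200.00 = £3,903.43.
At £251.51/mo: 36 payments (last £38.38); total interest £2,641.23.
Interest saved = £3,903.43 − £2,641.23 = £1,262.20.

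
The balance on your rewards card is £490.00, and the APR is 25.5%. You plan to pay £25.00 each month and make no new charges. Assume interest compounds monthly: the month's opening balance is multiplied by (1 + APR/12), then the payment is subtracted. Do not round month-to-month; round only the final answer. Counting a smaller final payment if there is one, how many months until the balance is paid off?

Monthly rate r = 25.5%/12 = 2.125% = 0.02125.
Recurrence: B ← B·(1+r) − £25.00.
Month 1: interest £10.41; balance after payment £475.41.
Month 2: interest £10.10; balance after payment £460.52.
Closed form: n = −ln(1 − rB₀/P)/ln(1+r) = −ln(0.5835)/ln(1.02125) ≈ 25.620, so the balance reaches zero during payment 26.

26 months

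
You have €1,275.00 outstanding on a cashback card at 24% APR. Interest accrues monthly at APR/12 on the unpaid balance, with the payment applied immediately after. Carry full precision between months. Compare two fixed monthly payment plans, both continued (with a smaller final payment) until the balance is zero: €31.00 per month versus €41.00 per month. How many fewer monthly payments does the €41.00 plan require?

38 fewer payments

Monthly rate r = 24%/12 = 2% = 0.02.
At €31.00/mo: n = ⌈−ln(1 − rB₀/P)/ln(1+r)⌉ = 88 payments (last €10.10); total interest = total paid − €1,275.00 = €1,432.10.
At €41.00/mo: 50 payments (last €5.02); total interest €739.02.
Payments saved = 88 − 50 = 38.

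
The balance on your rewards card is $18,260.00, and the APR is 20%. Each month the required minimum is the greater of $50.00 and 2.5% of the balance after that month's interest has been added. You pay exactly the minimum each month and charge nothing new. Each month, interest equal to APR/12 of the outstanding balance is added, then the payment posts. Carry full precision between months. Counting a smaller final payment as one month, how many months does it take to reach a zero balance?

Monthly rate r = 20%/12 = 1.66667% = 0.0166667.
While 2.5% of the post-interest balance exceeds $50.00, each month B ← (B·(1+r))·(1 − 0.025), i.e. B shrinks by the factor (1+r)·0.975 = 0.99125.
This holds for months 1–254. Entering month 255 the balance is $1,959.00; 2.5% of the post-interest balance is now below $50.00, so the flat $50.00 minimum applies from here.
From month 255 a fixed $50.00 at rate r clears $1,959.00 in 65 more payments. Total: 254 + 65 = 319 months.

319 months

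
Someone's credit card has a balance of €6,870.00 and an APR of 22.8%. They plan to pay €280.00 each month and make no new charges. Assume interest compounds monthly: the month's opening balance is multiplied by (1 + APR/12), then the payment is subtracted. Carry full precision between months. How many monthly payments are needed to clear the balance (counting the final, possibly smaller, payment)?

34 payments

Monthly rate r = 22.8%/12 = 1.9% = 0.019.
Recurrence: B ← B·(1+r) − €280.00.
Month 1: interest €130.53; balance after payment €6,720.53.
Month 2: interest €127.69; balance after payment €6,568.22.
Closed form: n = −ln(1 − rB₀/P)/ln(1+r) = −ln(0.53382)/ln(1.019) ≈ 33.349, so the balance reaches zero during payment 34.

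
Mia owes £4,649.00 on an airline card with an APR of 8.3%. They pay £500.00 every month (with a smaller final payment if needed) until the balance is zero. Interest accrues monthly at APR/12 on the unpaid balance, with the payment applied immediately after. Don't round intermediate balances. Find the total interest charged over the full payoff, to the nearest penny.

£173.22

Monthly rate r = 8.3%/12 = 0.691667% = 0.00691667.
Payoff takes n = ⌈−ln(1 − rB₀/P)/ln(1+r)⌉ = ⌈9.644⌉ = 10 payments; the last is £322.22.
Total paid = 9·£500.00 + £322.22 = £4,822.22.
Total interest = total paid − principal = £4,822.22 − £4,649.00 = £173.22.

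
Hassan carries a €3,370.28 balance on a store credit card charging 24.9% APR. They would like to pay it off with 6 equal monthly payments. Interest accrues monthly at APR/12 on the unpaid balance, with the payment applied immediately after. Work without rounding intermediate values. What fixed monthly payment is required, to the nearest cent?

€603.21

Monthly rate r = 24.9%/12 = 2.075% = 0.02075.
Level-payment amortization: P = B₀·r / (1 − (1+r)^(−n)) = 3370.28·0.02075 / (1 − 1.02075^(−6)).
Denominator 1 − (1+r)^(−6) = 0.115936076.
P = 69.9333 / 0.115936076 ≈ 603.21.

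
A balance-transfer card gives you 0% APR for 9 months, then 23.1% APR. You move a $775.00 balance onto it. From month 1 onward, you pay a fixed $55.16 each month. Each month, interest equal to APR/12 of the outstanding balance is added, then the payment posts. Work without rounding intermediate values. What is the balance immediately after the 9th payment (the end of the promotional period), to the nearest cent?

$278.56

Promo months 1–9 at r₀ = 0%/12 = 0; months 10+ at r₁ = 23.1%/12 = 0.01925.
After month 9 (no interest yet): B = $775.00 − 9·$55.16 = $278.56.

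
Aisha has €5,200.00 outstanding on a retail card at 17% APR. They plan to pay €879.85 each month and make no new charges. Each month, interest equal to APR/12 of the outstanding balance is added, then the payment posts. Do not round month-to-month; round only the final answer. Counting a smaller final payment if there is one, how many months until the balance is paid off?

7 payments

Monthly rate r = 17%/12 = 1.41667% = 0.0141667.
Recurrence: B ← B·(1+r) − €879.85.
Month 1: interest €73.67; balance after payment €4,393.82.
Month 2: interest €62.25; balance after payment €3,576.21.
Closed form: n = −ln(1 − rB₀/P)/ln(1+r) = −ln(0.91627)/ln(1.01417) ≈ 6.216, so the balance reaches zero during payment 7.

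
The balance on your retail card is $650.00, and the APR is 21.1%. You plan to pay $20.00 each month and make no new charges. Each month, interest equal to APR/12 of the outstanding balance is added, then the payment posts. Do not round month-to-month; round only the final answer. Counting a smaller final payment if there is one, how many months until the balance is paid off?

Monthly rate r = 21.1%/12 = 1.75833% = 0.0175833.
Recurrence: B ← B·(1+r) − $20.00.
Month 1: interest $11.43; balance after payment $641.43.
Month 2: interest $11.28; balance after payment $632.71.
Closed form: n = −ln(1 − rB₀/P)/ln(1+r) = −ln(0.42854)/ln(1.01758) ≈ 48.614, so the balance reaches zero during payment 49.

49 payments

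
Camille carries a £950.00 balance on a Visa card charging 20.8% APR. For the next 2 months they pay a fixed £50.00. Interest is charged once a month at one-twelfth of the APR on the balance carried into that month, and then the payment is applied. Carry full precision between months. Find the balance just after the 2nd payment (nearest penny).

£882.35

Monthly rate r = 20.8%/12 = 1.73333% = 0.0173333.
Each month: B ← B·(1+r) − £50.00.
Month 1: interest £16.47; balance after payment £916.47.
Month 2: interest £15.89; balance after payment £882.35.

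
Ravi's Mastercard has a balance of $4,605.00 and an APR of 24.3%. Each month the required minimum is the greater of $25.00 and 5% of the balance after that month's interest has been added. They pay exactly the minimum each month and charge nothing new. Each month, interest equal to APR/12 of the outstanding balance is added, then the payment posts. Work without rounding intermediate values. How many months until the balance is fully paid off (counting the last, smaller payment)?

97 months

Monthly rate r = 24.3%/12 = 2.025% = 0.02025.
While 5% of the post-interest balance exceeds $25.00, each month B ← (B·(1+r))·(1 − 0.05), i.e. B shrinks by the factor (1+r)·0.95 = 0.96924.
This holds for months 1–72. Entering month 73 the balance is $485.52; 5% of the post-interest balance is now below $25.00, so the flat $25.00 minimum applies from here.
From month 73 a fixed $25.00 at rate r clears $485.52 in 25 more payments. Total: 72 + 25 = 97 months.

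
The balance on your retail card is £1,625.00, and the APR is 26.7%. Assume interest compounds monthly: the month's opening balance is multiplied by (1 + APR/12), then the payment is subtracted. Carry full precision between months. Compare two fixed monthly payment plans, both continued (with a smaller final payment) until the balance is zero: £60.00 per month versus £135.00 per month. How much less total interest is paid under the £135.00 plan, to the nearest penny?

Monthly rate r = 26.7%/12 = 2.225% = 0.02225.
At £60.00/mo: n = ⌈−ln(1 − rB₀/P)/ln(1+r)⌉ = 42 payments (last £56.13); total interest = total paid − £1,625.00 = £891.13.
At £135.00/mo: 15 payments (last £22.59); total interest £287.59.
Interest saved = £891.13 − £287.59 = £603.54.

£603.54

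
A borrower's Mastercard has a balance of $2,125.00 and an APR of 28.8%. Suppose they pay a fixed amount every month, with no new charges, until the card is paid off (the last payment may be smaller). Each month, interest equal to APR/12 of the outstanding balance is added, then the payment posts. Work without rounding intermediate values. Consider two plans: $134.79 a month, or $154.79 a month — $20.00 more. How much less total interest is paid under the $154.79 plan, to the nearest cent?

$93.03

Monthly rate r = 28.8%/12 = 2.4% = 0.024.
At $134.79/mo: n = ⌈−ln(1 − rB₀/P)/ln(1+r)⌉ = 21 payments (last $6.17); total interest = total paid − $2,125.00 = $576.97.
At $154.79/mo: 17 payments (last $132.30); total interest $483.94.
Interest saved = $576.97 − $483.94 = $93.03.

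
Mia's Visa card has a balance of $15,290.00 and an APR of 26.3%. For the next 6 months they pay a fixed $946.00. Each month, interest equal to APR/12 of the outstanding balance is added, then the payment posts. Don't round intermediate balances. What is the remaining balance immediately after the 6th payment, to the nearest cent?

Monthly rate r = 26.3%/12 = 2.19167% = 0.0219167.
Each month: B ← B·(1+r) − $946.00.
Month 1: interest $335.11; balance after payment $14,679.11.
Month 2: interest $321.72; balance after payment $14,054.82.
Month 3: interest $308.03; balance after payment $13,416.86.
Month 4: interest $294.05; balance after payment $12,764.91.
Month 5: interest $279.76; balance after payment $12,098.67.
Month 6: interest $265.16; balance after payment $11,417.84.

$11,417.84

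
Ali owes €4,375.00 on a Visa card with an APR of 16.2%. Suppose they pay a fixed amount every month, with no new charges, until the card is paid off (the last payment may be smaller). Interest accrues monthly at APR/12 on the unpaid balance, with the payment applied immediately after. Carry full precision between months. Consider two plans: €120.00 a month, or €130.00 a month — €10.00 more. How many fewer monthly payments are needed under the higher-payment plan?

Monthly rate r = 16.2%/12 = 1.35% = 0.0135.
At €120.00/mo: n = ⌈−ln(1 − rB₀/P)/ln(1+r)⌉ = 51 payments (last €64.26); total interest = total paid − €4,375.00 = €1,689.26.
At €130.00/mo: 46 payments (last €22.41); total interest €1,497.41.
Payments saved = 51 − 46 = 5.

5 fewer payments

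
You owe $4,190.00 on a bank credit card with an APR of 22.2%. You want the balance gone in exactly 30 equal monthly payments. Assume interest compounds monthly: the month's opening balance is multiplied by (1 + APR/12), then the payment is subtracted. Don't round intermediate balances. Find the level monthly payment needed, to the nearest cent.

Monthly rate r = 22.2%/12 = 1.85% = 0.0185.
Level-payment amortization: P = B₀·r / (1 − (1+r)^(−n)) = 4190.00·0.0185 / (1 − 1.0185^(−30)).
Denominator 1 − (1+r)^(−30) = 0.423009052.
P = 77.515 / 0.423009052 ≈ 183.25.

$183.25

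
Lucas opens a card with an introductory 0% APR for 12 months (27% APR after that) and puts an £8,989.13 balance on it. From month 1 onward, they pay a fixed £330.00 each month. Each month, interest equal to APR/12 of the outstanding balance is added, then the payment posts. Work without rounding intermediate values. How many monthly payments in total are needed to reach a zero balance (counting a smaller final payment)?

31 payments

Promo months 1–12 at r₀ = 0%/12 = 0; months 13+ at r₁ = 27%/12 = 0.0225.
After month 12 (no interest yet): B = £8,989.13 − 12·£330.00 = £5,029.13.
Then at r₁ with £330.00/mo: n₂ = −ln(1 − r₁·B/P)/ln(1+r₁) ≈ 18.87 → 19 more payments.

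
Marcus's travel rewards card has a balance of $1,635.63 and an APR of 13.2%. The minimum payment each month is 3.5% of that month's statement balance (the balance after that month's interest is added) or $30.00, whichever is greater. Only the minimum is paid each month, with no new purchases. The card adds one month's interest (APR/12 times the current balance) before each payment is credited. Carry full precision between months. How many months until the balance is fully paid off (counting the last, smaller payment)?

61 months

Monthly rate r = 13.2%/12 = 1.1% = 0.011.
While 3.5% of the post-interest balance exceeds $30.00, each month B ← (B·(1+r))·(1 − 0.035), i.e. B shrinks by the factor (1+r)·0.965 = 0.97561.
This holds for months 1–27. Entering month 28 the balance is $839.85; 3.5% of the post-interest balance is now below $30.00, so the flat $30.00 minimum applies from here.
From month 28 a fixed $30.00 at rate r clears $839.85 in 34 more payments. Total: 27 + 34 = 61 months.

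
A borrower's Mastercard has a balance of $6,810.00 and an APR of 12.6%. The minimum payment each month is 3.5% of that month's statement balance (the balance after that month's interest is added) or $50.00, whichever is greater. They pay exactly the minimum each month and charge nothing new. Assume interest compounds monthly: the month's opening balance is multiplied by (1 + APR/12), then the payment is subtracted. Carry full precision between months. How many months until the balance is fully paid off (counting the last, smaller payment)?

97 months

Monthly rate r = 12.6%/12 = 1.05% = 0.0105.
While 3.5% of the post-interest balance exceeds $50.00, each month B ← (B·(1+r))·(1 − 0.035), i.e. B shrinks by the factor (1+r)·0.965 = 0.97513.
This holds for months 1–63. Entering month 64 the balance is $1,393.66; 3.5% of the post-interest balance is now below $50.00, so the flat $50.00 minimum applies from here.
From month 64 a fixed $50.00 at rate r clears $1,393.66 in 34 more payments. Total: 63 + 34 = 97 months.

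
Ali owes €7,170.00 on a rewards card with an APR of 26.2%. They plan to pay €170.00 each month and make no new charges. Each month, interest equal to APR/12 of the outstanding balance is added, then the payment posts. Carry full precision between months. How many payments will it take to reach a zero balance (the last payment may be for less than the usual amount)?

Monthly rate r = 26.2%/12 = 2.18333% = 0.0218333.
Recurrence: B ← B·(1+r) − €170.00.
Month 1: interest €156.54; balance after payment €7,156.55.
Month 2: interest €156.25; balance after payment €7,142.80.
Closed form: n = −ln(1 − rB₀/P)/ln(1+r) = −ln(0.079147)/ln(1.02183) ≈ 117.437, so the balance reaches zero during payment 118.

118 payments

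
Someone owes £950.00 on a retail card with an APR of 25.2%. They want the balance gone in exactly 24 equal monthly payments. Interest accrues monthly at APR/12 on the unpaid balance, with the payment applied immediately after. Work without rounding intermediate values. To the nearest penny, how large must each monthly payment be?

Monthly rate r = 25.2%/12 = 2.1% = 0.021.
Level-payment amortization: P = B₀·r / (1 − (1+r)^(−n)) = 950.00·0.021 / (1 − 1.021^(−24)).
Denominator 1 − (1+r)^(−24) = 0.392729492.
P = 19.95 / 0.392729492 ≈ 50.80.

£50.80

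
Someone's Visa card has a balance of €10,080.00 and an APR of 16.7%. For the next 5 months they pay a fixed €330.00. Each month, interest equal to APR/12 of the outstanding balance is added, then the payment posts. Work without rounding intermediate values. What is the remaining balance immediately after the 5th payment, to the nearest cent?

Monthly rate r = 16.7%/12 = 1.39167% = 0.0139167.
Each month: B ← B·(1+r) − €330.00.
Month 1: interest €140.28; balance after payment €9,890.28.
Month 2: interest €137.64; balance after payment €9,697.92.
Month 3: interest €134.96; balance after payment €9,502.88.
Month 4: interest €132.25; balance after payment €9,305.13.
Month 5: interest €129.50; balance after payment €9,104.63.

€9,104.63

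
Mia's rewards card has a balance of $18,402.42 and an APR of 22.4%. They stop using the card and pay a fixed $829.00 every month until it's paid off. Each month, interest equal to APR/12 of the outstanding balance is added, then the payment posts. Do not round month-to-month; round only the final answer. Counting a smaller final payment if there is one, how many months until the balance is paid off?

Monthly rate r = 22.4%/12 = 1.86667% = 0.0186667.
Recurrence: B ← B·(1+r) − $829.00.
Month 1: interest $343.51; balance after payment $17,916.93.
Month 2: interest $334.45; balance after payment $17,422.38.
Closed form: n = −ln(1 − rB₀/P)/ln(1+r) = −ln(0.58563)/ln(1.01867) ≈ 28.931, so the balance reaches zero during payment 29.

29 payments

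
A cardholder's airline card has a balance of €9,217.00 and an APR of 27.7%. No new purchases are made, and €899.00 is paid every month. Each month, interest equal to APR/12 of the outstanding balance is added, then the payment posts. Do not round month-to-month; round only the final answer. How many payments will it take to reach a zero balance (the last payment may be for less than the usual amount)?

12 months

Monthly rate r = 27.7%/12 = 2.30833% = 0.0230833.
Recurrence: B ← B·(1+r) − €899.00.
Month 1: interest €212.76; balance after payment €8,530.76.
Month 2: interest €196.92; balance after payment €7,828.68.
Closed form: n = −ln(1 − rB₀/P)/ln(1+r) = −ln(0.76334)/ln(1.02308) ≈ 11.834, so the balance reaches zero during payment 12.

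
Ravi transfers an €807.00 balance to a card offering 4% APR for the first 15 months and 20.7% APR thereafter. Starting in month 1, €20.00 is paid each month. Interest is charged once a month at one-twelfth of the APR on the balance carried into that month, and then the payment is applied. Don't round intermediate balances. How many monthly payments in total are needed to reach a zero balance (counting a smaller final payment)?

Promo months 1–15 at r₀ = 4%/12 = 0.00333333; months 16+ at r₁ = 20.7%/12 = 0.01725.
After month 15: iterate B ← B·(1+r₀) − €20.00 for 15 months → €541.20.
Then at r₁ with €20.00/mo: n₂ = −ln(1 − r₁·B/P)/ln(1+r₁) ≈ 36.77 → 37 more payments.

52 payments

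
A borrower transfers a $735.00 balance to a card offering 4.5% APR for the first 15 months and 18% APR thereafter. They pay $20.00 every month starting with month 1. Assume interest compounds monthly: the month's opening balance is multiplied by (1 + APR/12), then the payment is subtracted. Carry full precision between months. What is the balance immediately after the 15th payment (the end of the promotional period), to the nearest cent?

$469.44

Promo months 1–15 at r₀ = 4.5%/12 = 0.00375; months 16+ at r₁ = 18%/12 = 0.015.
After month 15: iterate B ← B·(1+r₀) − $20.00 for 15 months → $469.44.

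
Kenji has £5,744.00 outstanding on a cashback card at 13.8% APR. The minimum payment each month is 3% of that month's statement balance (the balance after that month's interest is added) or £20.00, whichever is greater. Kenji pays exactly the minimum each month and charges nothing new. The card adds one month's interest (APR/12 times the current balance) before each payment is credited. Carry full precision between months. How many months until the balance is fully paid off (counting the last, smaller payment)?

Monthly rate r = 13.8%/12 = 1.15% = 0.0115.
While 3% of the post-interest balance exceeds £20.00, each month B ← (B·(1+r))·(1 − 0.03), i.e. B shrinks by the factor (1+r)·0.97 = 0.98115.
This holds for months 1–114. Entering month 115 the balance is £656.60; 3% of the post-interest balance is now below £20.00, so the flat £20.00 minimum applies from here.
From month 115 a fixed £20.00 at rate r clears £656.60 in 42 more payments. Total: 114 + 42 = 156 months.

156 months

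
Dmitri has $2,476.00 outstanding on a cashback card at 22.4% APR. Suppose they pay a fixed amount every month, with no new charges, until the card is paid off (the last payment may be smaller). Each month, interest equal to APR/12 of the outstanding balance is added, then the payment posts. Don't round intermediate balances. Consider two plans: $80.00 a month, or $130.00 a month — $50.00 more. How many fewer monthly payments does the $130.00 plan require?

23 fewer payments

Monthly rate r = 22.4%/12 = 1.86667% = 0.0186667.
At $80.00/mo: n = ⌈−ln(1 − rB₀/P)/ln(1+r)⌉ = 47 payments (last $49.35); total interest = total paid − $2,476.00 = $1,253.35.
At $130.00/mo: 24 payments (last $98.27); total interest $612.27.
Payments saved = 47 − 24 = 23.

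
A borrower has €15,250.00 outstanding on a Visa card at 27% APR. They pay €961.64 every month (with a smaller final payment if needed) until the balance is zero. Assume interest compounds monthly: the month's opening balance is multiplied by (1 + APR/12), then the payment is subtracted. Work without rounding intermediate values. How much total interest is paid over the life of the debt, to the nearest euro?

Monthly rate r = 27%/12 = 2.25% = 0.0225.
Payoff takes n = ⌈−ln(1 − rB₀/P)/ln(1+r)⌉ = ⌈19.834⌉ = 20 payments; the last is €803.49.
Total paid = 19·€961.64 + €803.49 = €19,074.65.
Total interest = total paid − principal = €19,074.65 − €15,250.00 = €3,824.65.

€3,825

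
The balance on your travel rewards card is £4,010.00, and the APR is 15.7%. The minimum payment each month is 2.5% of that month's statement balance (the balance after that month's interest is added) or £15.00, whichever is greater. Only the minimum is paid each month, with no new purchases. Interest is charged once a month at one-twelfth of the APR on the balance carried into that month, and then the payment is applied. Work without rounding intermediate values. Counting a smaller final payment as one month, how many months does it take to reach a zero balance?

Monthly rate r = 15.7%/12 = 1.30833% = 0.0130833.
While 2.5% of the post-interest balance exceeds £15.00, each month B ← (B·(1+r))·(1 − 0.025), i.e. B shrinks by the factor (1+r)·0.975 = 0.98776.
This holds for months 1–156. Entering month 157 the balance is £586.83; 2.5% of the post-interest balance is now below £15.00, so the flat £15.00 minimum applies from here.
From month 157 a fixed £15.00 at rate r clears £586.83 in 56 more payments. Total: 156 + 56 = 212 months.

212 months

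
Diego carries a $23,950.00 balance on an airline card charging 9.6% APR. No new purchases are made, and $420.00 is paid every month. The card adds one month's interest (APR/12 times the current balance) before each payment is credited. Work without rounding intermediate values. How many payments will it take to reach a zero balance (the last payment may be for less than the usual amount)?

77 payments

Monthly rate r = 9.6%/12 = 0.8% = 0.008.
Recurrence: B ← B·(1+r) − $420.00.
Month 1: interest $191.60; balance after payment $23,721.60.
Month 2: interest $189.77; balance after payment $23,491.37.
Closed form: n = −ln(1 − rB₀/P)/ln(1+r) = −ln(0.54381)/ln(1.008) ≈ 76.449, so the balance reaches zero during payment 77.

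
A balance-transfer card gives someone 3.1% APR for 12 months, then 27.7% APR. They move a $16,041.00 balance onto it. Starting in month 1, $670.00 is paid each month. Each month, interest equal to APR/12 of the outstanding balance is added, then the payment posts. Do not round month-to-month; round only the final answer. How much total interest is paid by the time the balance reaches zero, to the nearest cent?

$2,015.87

Promo months 1–12 at r₀ = 3.1%/12 = 0.00258333; months 13+ at r₁ = 27.7%/12 = 0.0230833.
After month 12: iterate B ← B·(1+r₀) − $670.00 for 12 months → $8,390.17.
Then at r₁ with $670.00/mo: n₂ = −ln(1 − r₁·B/P)/ln(1+r₁) ≈ 14.95 → 15 more payments.
Total paid = 26·$670.00 + $636.87 = $18,056.87; interest = $18,056.87 − $16,041.00 = $2,015.87.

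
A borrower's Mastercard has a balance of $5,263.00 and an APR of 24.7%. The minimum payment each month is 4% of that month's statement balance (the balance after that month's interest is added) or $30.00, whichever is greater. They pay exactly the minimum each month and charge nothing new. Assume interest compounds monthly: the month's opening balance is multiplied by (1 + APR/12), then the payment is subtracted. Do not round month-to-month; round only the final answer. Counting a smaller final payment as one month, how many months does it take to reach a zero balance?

131 months

Monthly rate r = 24.7%/12 = 2.05833% = 0.0205833.
While 4% of the post-interest balance exceeds $30.00, each month B ← (B·(1+r))·(1 − 0.04), i.e. B shrinks by the factor (1+r)·0.96 = 0.97976.
This holds for months 1–97. Entering month 98 the balance is $724.18; 4% of the post-interest balance is now below $30.00, so the flat $30.00 minimum applies from here.
From month 98 a fixed $30.00 at rate r clears $724.18 in 34 more payments. Total: 97 + 34 = 131 months.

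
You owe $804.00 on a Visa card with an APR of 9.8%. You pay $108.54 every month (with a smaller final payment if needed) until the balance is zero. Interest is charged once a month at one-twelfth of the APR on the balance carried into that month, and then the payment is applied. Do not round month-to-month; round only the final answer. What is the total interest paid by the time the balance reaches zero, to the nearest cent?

$28.83

Monthly rate r = 9.8%/12 = 0.816667% = 0.00816667.
Payoff takes n = ⌈−ln(1 − rB₀/P)/ln(1+r)⌉ = ⌈7.672⌉ = 8 payments; the last is $73.05.
Total paid = 7·$108.54 + $73.05 = $832.83.
Total interest = total paid − principal = $832.83 − $804.00 = $28.83.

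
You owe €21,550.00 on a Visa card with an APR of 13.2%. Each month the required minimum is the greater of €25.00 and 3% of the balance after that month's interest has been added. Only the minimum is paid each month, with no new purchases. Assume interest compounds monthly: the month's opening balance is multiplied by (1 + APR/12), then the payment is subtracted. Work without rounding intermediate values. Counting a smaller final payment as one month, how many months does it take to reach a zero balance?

209 months

Monthly rate r = 13.2%/12 = 1.1% = 0.011.
While 3% of the post-interest balance exceeds €25.00, each month B ← (B·(1+r))·(1 − 0.03), i.e. B shrinks by the factor (1+r)·0.97 = 0.98067.
This holds for months 1–168. Entering month 169 the balance is €811.51; 3% of the post-interest balance is now below €25.00, so the flat €25.00 minimum applies from here.
From month 169 a fixed €25.00 at rate r clears €811.51 in 41 more payments. Total: 168 + 41 = 209 months.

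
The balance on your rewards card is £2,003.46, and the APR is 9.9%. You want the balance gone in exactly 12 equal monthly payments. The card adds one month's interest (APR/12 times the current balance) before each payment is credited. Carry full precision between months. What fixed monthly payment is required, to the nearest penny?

£176.04

Monthly rate r = 9.9%/12 = 0.825% = 0.00825.
Level-payment amortization: P = B₀·r / (1 − (1+r)^(−n)) = 2003.46·0.00825 / (1 − 1.00825^(−12)).
Denominator 1 − (1+r)^(−12) = 0.0938893564.
P = 16.5285 / 0.0938893564 ≈ 176.04.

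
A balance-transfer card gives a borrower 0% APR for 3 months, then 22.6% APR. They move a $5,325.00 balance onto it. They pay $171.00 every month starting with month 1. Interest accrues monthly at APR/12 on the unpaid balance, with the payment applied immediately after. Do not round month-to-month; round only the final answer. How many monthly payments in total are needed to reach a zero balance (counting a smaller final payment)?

44 payments

Promo months 1–3 at r₀ = 0%/12 = 0; months 4+ at r₁ = 22.6%/12 = 0.0188333.
After month 3 (no interest yet): B = $5,325.00 − 3·$171.00 = $4,812.00.
Then at r₁ with $171.00/mo: n₂ = −ln(1 − r₁·B/P)/ln(1+r₁) ≈ 40.46 → 41 more payments.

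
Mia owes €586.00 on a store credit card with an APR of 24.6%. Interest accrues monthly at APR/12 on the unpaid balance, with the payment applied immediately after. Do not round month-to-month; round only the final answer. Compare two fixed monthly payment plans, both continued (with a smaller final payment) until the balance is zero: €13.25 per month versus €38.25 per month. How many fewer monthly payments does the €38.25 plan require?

98 fewer payments

Monthly rate r = 24.6%/12 = 2.05% = 0.0205.
At €13.25/mo: n = ⌈−ln(1 − rB₀/P)/ln(1+r)⌉ = 117 payments (last €11.35); total interest = total paid − €586.00 = €962.35.
At €38.25/mo: 19 payments (last €22.16); total interest €124.66.
Payments saved = 117 − 19 = 98.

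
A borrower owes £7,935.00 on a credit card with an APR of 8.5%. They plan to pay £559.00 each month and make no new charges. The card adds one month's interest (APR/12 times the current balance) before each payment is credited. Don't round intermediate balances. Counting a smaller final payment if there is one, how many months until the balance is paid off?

16 payments

Monthly rate r = 8.5%/12 = 0.708333% = 0.00708333.
Recurrence: B ← B·(1+r) − £559.00.
Month 1: interest £56.21; balance after payment £7,432.21.
Month 2: interest £52.64; balance after payment £6,925.85.
Closed form: n = −ln(1 − rB₀/P)/ln(1+r) = −ln(0.89945)/ln(1.00708) ≈ 15.013, so the balance reaches zero during payment 16.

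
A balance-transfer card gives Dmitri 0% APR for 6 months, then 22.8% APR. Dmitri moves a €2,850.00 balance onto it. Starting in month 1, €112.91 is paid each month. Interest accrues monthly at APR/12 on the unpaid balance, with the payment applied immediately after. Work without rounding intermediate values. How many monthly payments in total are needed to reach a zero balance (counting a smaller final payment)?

31 payments

Promo months 1–6 at r₀ = 0%/12 = 0; months 7+ at r₁ = 22.8%/12 = 0.019.
After month 6 (no interest yet): B = €2,850.00 − 6·€112.91 = €2,172.54.
Then at r₁ with €112.91/mo: n₂ = −ln(1 − r₁·B/P)/ln(1+r₁) ≈ 24.18 → 25 more payments.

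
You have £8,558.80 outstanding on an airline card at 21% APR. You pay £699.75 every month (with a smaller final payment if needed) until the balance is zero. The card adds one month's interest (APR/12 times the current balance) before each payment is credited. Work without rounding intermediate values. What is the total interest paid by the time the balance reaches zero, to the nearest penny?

Monthly rate r = 21%/12 = 1.75% = 0.0175.
Payoff takes n = ⌈−ln(1 − rB₀/P)/ln(1+r)⌉ = ⌈13.883⌉ = 14 payments; the last is £618.76.
Total paid = 13·£699.75 + £618.76 = £9,715.51.
Total interest = total paid − principal = £9,715.51 − £8,558.80 = £1,156.71.

£1,156.71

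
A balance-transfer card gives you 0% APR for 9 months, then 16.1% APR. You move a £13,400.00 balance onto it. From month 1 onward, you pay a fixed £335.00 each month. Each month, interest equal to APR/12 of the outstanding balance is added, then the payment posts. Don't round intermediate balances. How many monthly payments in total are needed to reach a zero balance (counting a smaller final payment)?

Promo months 1–9 at r₀ = 0%/12 = 0; months 10+ at r₁ = 16.1%/12 = 0.0134167.
After month 9 (no interest yet): B = £13,400.00 − 9·£335.00 = £10,385.00.
Then at r₁ with £335.00/mo: n₂ = −ln(1 − r₁·B/P)/ln(1+r₁) ≈ 40.35 → 41 more payments.

50 payments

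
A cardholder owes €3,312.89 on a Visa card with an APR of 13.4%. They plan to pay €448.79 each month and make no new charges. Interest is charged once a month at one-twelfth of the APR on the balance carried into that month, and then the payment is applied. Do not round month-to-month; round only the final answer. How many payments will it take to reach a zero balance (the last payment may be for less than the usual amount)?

Monthly rate r = 13.4%/12 = 1.11667% = 0.0111667.
Recurrence: B ← B·(1+r) − €448.79.
Month 1: interest €36.99; balance after payment €2,901.09.
Month 2: interest €32.40; balance after payment €2,484.70.
Closed form: n = −ln(1 − rB₀/P)/ln(1+r) = −ln(0.91757)/ln(1.01117) ≈ 7.747, so the balance reaches zero during payment 8.

8 months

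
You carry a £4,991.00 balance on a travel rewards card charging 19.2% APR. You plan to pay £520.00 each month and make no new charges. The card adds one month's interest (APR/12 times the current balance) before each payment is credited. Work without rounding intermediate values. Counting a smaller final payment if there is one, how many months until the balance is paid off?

11 payments

Monthly rate r = 19.2%/12 = 1.6% = 0.016.
Recurrence: B ← B·(1+r) − £520.00.
Month 1: interest £79.86; balance after payment £4,550.86.
Month 2: interest £72.81; balance after payment £4,103.67.
Closed form: n = −ln(1 − rB₀/P)/ln(1+r) = −ln(0.84643)/ln(1.016) ≈ 10.504, so the balance reaches zero during payment 11.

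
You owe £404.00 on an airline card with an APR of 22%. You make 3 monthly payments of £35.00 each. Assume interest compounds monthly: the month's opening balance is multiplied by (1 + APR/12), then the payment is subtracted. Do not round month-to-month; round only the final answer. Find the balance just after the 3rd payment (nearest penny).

Monthly rate r = 22%/12 = 1.83333% = 0.0183333.
Each month: B ← B·(1+r) − £35.00.
Month 1: interest £7.41; balance after payment £376.41.
Month 2: interest £6.90; balance after payment £348.31.
Month 3: interest £6.39; balance after payment £319.69.

£319.69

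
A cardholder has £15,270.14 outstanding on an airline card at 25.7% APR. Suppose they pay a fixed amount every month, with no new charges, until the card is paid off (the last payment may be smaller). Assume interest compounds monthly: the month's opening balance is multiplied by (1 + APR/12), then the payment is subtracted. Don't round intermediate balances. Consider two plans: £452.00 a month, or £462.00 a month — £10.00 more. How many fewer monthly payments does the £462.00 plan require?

Monthly rate r = 25.7%/12 = 2.14167% = 0.0214167.
At £452.00/mo: n = ⌈−ln(1 − rB₀/P)/ln(1+r)⌉ = 61 payments (last £304.36); total interest = total paid − £15,270.14 = £12,154.22.
At £462.00/mo: 59 payments (last £33.05); total interest £11,558.91.
Payments saved = 61 − 59 = 2.

2 fewer payments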